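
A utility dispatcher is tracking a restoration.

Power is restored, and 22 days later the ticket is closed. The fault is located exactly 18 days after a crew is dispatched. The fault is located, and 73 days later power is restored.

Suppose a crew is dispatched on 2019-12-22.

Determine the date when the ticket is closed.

A crew is dispatched: Dec 22, 2019.
The fault is located: Dec 22, 2019 + 18 days = Jan 9, 2020.
Power is restored: Jan 9, 2020 + 73 days = Mar 22, 2020.
The ticket is closed: Mar 22, 2020 + 22 days = Apr 13, 2020.

2020-04-13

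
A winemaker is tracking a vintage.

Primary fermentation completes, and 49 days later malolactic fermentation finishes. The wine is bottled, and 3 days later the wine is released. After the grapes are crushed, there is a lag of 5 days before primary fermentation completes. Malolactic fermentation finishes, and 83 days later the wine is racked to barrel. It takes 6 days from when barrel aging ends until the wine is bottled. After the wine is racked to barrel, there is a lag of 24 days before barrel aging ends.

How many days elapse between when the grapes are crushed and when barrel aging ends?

Causal path: the grapes are crushed → primary fermentation completes → malolactic fermentation finishes → the wine is racked to barrel → barrel aging ends.
Total delay along the path: 5 + 49 + 83 + 24 = 161 days.

161 days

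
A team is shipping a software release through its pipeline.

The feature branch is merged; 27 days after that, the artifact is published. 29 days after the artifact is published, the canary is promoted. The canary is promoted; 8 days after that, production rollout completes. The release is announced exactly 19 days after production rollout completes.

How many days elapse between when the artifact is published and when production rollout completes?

Causal path: the artifact is published → the canary is promoted → production rollout completes.
Total delay along the path: 29 + 8 = 37 days.

37 days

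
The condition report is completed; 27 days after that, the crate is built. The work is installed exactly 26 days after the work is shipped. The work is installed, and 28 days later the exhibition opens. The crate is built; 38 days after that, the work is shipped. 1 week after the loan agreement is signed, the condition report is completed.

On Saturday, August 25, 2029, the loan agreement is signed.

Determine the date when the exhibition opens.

The loan agreement is signed: Aug 25, 2029.
The condition report is completed: Aug 25, 2029 + 1 week = Sep 1, 2029.
The crate is built: Sep 1, 2029 + 27 days = Sep 28, 2029.
The work is shipped: Sep 28, 2029 + 38 days = Nov 5, 2029.
The work is installed: Nov 5, 2029 + 26 days = Dec 1, 2029.
The exhibition opens: Dec 1, 2029 + 28 days = Dec 29, 2029.

Saturday, December 29, 2029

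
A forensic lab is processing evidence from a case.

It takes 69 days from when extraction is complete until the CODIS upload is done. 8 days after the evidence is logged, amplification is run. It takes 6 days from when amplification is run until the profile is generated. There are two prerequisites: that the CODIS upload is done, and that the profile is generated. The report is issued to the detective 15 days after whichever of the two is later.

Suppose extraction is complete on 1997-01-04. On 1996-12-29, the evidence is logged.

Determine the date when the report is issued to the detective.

Extraction is complete: Jan 4, 1997.
The CODIS upload is done: Jan 4, 1997 + 69 days = Mar 14, 1997.
The evidence is logged: Dec 29, 1996.
Amplification is run: Dec 29, 1996 + 8 days = Jan 6, 1997.
The profile is generated: Jan 6, 1997 + 6 days = Jan 12, 1997.
Both prerequisites met — the CODIS upload is done (Mar 14, 1997), the profile is generated (Jan 12, 1997); the later is Mar 14, 1997.
The report is issued to the detective: Mar 14, 1997 + 15 days = Mar 29, 1997.

1997-03-29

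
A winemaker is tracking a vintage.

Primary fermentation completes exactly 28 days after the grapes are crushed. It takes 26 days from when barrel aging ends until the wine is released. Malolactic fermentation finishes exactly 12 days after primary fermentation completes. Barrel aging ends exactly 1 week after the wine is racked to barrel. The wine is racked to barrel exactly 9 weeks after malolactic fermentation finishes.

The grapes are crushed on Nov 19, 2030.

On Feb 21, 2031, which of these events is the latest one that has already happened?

The grapes are crushed: Nov 19, 2030.
Primary fermentation completes: Nov 19, 2030 + 28 days = Dec 17, 2030.
Malolactic fermentation finishes: Dec 17, 2030 + 12 days = Dec 29, 2030.
The wine is racked to barrel: Dec 29, 2030 + 9 weeks = Mar 2, 2031.
Barrel aging ends: Mar 2, 2031 + 1 week = Mar 9, 2031.
The wine is released: Mar 9, 2031 + 26 days = Apr 4, 2031.
Feb 21, 2031 falls between when malolactic fermentation finishes (Dec 29, 2030) and when the wine is racked to barrel (Mar 2, 2031).

Malolactic fermentation finishes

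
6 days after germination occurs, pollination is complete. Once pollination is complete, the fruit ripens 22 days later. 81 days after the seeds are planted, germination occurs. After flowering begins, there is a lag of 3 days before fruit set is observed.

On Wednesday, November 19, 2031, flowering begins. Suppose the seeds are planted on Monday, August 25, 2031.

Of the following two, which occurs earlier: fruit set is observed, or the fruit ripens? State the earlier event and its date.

Fruit set is observed — Saturday, November 22, 2031

Flowering begins: Nov 19, 2031.
Fruit set is observed: Nov 19, 2031 + 3 days = Nov 22, 2031.
The seeds are planted: Aug 25, 2031.
Germination occurs: Aug 25, 2031 + 81 days = Nov 14, 2031.
Pollination is complete: Nov 14, 2031 + 6 days = Nov 20, 2031.
The fruit ripens: Nov 20, 2031 + 22 days = Dec 12, 2031.
Comparing: fruit set is observed on Nov 22, 2031 vs the fruit ripens on Dec 12, 2031. Earlier: fruit set is observed.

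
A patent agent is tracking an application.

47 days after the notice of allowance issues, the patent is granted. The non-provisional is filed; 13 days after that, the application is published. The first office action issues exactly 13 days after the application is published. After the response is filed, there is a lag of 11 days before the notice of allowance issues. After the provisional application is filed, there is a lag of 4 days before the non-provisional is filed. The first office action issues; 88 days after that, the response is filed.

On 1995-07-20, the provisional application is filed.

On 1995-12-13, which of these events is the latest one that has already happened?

The notice of allowance issues

The provisional application is filed: Jul 20, 1995.
The non-provisional is filed: Jul 20, 1995 + 4 days = Jul 24, 1995.
The application is published: Jul 24, 1995 + 13 days = Aug 6, 1995.
The first office action issues: Aug 6, 1995 + 13 days = Aug 19, 1995.
The response is filed: Aug 19, 1995 + 88 days = Nov 15, 1995.
The notice of allowance issues: Nov 15, 1995 + 11 days = Nov 26, 1995.
The patent is granted: Nov 26, 1995 + 47 days = Jan 12, 1996.
Dec 13, 1995 falls between when the notice of allowance issues (Nov 26, 1995) and when the patent is granted (Jan 12, 1996).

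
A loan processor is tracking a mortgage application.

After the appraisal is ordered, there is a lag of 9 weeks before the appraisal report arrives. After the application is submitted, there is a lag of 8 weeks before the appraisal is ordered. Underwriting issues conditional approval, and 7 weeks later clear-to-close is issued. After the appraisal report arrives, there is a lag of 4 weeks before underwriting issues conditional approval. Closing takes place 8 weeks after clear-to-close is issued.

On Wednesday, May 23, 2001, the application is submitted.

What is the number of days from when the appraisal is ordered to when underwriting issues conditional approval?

Causal path: the appraisal is ordered → the appraisal report arrives → underwriting issues conditional approval.
Total delay along the path: 9 + 4 weeks = 13 weeks = 91 days.

91 days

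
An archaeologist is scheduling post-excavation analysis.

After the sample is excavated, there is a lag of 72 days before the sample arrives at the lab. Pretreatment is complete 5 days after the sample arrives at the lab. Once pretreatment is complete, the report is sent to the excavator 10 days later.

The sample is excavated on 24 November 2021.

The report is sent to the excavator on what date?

The sample is excavated: Nov 24, 2021.
The sample arrives at the lab: Nov 24, 2021 + 72 days = Feb 4, 2022.
Pretreatment is complete: Feb 4, 2022 + 5 days = Feb 9, 2022.
The report is sent to the excavator: Feb 9, 2022 + 10 days = Feb 19, 2022.

19 February 2022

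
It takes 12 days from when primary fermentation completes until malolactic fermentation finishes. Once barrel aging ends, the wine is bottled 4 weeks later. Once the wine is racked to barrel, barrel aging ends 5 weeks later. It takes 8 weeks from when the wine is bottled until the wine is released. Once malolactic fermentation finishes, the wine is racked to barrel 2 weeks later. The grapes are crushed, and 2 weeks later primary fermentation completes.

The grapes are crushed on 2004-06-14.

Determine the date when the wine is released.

The grapes are crushed: Jun 14, 2004.
Primary fermentation completes: Jun 14, 2004 + 2 weeks = Jun 28, 2004.
Malolactic fermentation finishes: Jun 28, 2004 + 12 days = Jul 10, 2004.
The wine is racked to barrel: Jul 10, 2004 + 2 weeks = Jul 24, 2004.
Barrel aging ends: Jul 24, 2004 + 5 weeks = Aug 28, 2004.
The wine is bottled: Aug 28, 2004 + 4 weeks = Sep 25, 2004.
The wine is released: Sep 25, 2004 + 8 weeks = Nov 20, 2004.

2004-11-20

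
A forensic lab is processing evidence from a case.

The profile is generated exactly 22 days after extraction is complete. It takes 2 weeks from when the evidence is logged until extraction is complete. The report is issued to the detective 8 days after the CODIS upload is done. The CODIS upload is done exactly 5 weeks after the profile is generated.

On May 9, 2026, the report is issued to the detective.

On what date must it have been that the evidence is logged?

The report is issued to the detective: May 9, 2026.
The CODIS upload is done: May 9, 2026 − 8 days = May 1, 2026.
The profile is generated: May 1, 2026 − 5 weeks = Mar 27, 2026.
Extraction is complete: Mar 27, 2026 − 22 days = Mar 5, 2026.
The evidence is logged: Mar 5, 2026 − 2 weeks = Feb 19, 2026.

Feb 19, 2026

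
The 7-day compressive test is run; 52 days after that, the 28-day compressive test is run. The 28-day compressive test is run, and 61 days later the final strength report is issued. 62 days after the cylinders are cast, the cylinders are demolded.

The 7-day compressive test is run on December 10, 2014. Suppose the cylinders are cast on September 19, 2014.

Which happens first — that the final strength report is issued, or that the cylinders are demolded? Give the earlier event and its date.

The 7-day compressive test is run: Dec 10, 2014.
The 28-day compressive test is run: Dec 10, 2014 + 52 days = Jan 31, 2015.
The final strength report is issued: Jan 31, 2015 + 61 days = Apr 2, 2015.
The cylinders are cast: Sep 19, 2014.
The cylinders are demolded: Sep 19, 2014 + 62 days = Nov 20, 2014.
Comparing: the final strength report is issued on Apr 2, 2015 vs the cylinders are demolded on Nov 20, 2014. Earlier: the cylinders are demolded.

The cylinders are demolded — November 20, 2014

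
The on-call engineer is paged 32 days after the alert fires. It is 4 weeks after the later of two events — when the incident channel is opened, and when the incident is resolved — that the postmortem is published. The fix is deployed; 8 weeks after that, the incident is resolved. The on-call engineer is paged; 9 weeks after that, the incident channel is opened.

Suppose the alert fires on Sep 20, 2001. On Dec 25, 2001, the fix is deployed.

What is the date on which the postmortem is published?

The alert fires: Sep 20, 2001.
The on-call engineer is paged: Sep 20, 2001 + 32 days = Oct 22, 2001.
The incident channel is opened: Oct 22, 2001 + 9 weeks = Dec 24, 2001.
The fix is deployed: Dec 25, 2001.
The incident is resolved: Dec 25, 2001 + 8 weeks = Feb 19, 2002.
Both prerequisites met — the incident channel is opened (Dec 24, 2001), the incident is resolved (Feb 19, 2002); the later is Feb 19, 2002.
The postmortem is published: Feb 19, 2002 + 4 weeks = Mar 19, 2002.

Mar 19, 2002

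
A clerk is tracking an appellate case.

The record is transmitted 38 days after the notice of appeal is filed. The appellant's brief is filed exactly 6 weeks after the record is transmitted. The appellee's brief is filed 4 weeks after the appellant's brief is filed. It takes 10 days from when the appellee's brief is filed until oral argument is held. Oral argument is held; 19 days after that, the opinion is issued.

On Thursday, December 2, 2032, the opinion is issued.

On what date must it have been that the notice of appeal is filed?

The opinion is issued: Dec 2, 2032.
Oral argument is held: Dec 2, 2032 − 19 days = Nov 13, 2032.
The appellee's brief is filed: Nov 13, 2032 − 10 days = Nov 3, 2032.
The appellant's brief is filed: Nov 3, 2032 − 4 weeks = Oct 6, 2032.
The record is transmitted: Oct 6, 2032 − 6 weeks = Aug 25, 2032.
The notice of appeal is filed: Aug 25, 2032 − 38 days = Jul 18, 2032.

Sunday, July 18, 2032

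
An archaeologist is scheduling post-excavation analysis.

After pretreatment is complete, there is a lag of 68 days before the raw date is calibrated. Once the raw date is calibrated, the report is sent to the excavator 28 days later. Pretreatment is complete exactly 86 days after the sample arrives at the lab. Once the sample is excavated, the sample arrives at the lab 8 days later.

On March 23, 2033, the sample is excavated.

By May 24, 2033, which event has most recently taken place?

The sample is excavated: Mar 23, 2033.
The sample arrives at the lab: Mar 23, 2033 + 8 days = Mar 31, 2033.
Pretreatment is complete: Mar 31, 2033 + 86 days = Jun 25, 2033.
The raw date is calibrated: Jun 25, 2033 + 68 days = Sep 1, 2033.
The report is sent to the excavator: Sep 1, 2033 + 28 days = Sep 29, 2033.
May 24, 2033 falls between when the sample arrives at the lab (Mar 31, 2033) and when pretreatment is complete (Jun 25, 2033).

The sample arrives at the lab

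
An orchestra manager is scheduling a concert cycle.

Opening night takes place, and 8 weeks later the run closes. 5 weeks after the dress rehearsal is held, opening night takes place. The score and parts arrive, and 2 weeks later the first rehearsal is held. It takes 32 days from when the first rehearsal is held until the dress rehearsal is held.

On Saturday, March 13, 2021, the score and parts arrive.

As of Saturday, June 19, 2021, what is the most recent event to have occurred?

The score and parts arrive: Mar 13, 2021.
The first rehearsal is held: Mar 13, 2021 + 2 weeks = Mar 27, 2021.
The dress rehearsal is held: Mar 27, 2021 + 32 days = Apr 28, 2021.
Opening night takes place: Apr 28, 2021 + 5 weeks = Jun 2, 2021.
The run closes: Jun 2, 2021 + 8 weeks = Jul 28, 2021.
Jun 19, 2021 falls between when opening night takes place (Jun 2, 2021) and when the run closes (Jul 28, 2021).

Opening night takes place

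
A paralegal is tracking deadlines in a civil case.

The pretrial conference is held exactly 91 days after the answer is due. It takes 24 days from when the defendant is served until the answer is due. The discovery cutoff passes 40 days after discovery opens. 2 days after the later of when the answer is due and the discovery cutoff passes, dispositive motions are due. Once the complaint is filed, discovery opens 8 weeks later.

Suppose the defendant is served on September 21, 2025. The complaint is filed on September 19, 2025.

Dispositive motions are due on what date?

The defendant is served: Sep 21, 2025.
The answer is due: Sep 21, 2025 + 24 days = Oct 15, 2025.
The complaint is filed: Sep 19, 2025.
Discovery opens: Sep 19, 2025 + 8 weeks = Nov 14, 2025.
The discovery cutoff passes: Nov 14, 2025 + 40 days = Dec 24, 2025.
Both prerequisites met — the answer is due (Oct 15, 2025), the discovery cutoff passes (Dec 24, 2025); the later is Dec 24, 2025.
Dispositive motions are due: Dec 24, 2025 + 2 days = Dec 26, 2025.

December 26, 2025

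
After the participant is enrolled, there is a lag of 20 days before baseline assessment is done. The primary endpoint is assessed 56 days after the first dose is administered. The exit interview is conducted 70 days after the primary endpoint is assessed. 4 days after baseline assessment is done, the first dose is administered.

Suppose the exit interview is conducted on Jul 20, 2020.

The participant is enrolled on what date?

Feb 21, 2020

The exit interview is conducted: Jul 20, 2020.
The primary endpoint is assessed: Jul 20, 2020 − 70 days = May 11, 2020.
The first dose is administered: May 11, 2020 − 56 days = Mar 16, 2020.
Baseline assessment is done: Mar 16, 2020 − 4 days = Mar 12, 2020.
The participant is enrolled: Mar 12, 2020 − 20 days = Feb 21, 2020.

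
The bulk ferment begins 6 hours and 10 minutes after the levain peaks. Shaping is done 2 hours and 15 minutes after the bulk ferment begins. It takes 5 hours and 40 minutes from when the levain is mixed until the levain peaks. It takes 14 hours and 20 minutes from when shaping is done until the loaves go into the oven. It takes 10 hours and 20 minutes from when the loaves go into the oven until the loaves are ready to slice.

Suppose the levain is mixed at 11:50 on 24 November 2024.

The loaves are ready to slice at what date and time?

The levain is mixed: 11:50 Nov 24, 2024.
The levain peaks: 11:50 Nov 24, 2024 + 5h40m = 17:30 Nov 24, 2024.
The bulk ferment begins: 17:30 Nov 24, 2024 + 6h10m = 23:40 Nov 24, 2024.
Shaping is done: 23:40 Nov 24, 2024 + 2h15m = 01:55 Nov 25, 2024.
The loaves go into the oven: 01:55 Nov 25, 2024 + 14h20m = 16:15 Nov 25, 2024.
The loaves are ready to slice: 16:15 Nov 25, 2024 + 10h20m = 02:35 Nov 26, 2024.

02:35 on 26 November 2024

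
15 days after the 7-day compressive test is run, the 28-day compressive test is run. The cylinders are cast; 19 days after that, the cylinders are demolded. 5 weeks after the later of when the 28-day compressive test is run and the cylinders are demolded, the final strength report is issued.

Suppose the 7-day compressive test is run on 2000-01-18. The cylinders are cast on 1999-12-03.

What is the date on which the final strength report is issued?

2000-03-08

The 7-day compressive test is run: Jan 18, 2000.
The 28-day compressive test is run: Jan 18, 2000 + 15 days = Feb 2, 2000.
The cylinders are cast: Dec 3, 1999.
The cylinders are demolded: Dec 3, 1999 + 19 days = Dec 22, 1999.
Both prerequisites met — the 28-day compressive test is run (Feb 2, 2000), the cylinders are demolded (Dec 22, 1999); the later is Feb 2, 2000.
The final strength report is issued: Feb 2, 2000 + 5 weeks = Mar 8, 2000.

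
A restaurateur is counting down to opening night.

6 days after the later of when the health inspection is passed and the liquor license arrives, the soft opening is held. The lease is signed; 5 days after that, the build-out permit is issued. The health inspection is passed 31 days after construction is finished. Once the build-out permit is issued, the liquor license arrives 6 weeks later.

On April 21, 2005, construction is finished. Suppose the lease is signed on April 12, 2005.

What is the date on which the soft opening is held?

June 4, 2005

Construction is finished: Apr 21, 2005.
The health inspection is passed: Apr 21, 2005 + 31 days = May 22, 2005.
The lease is signed: Apr 12, 2005.
The build-out permit is issued: Apr 12, 2005 + 5 days = Apr 17, 2005.
The liquor license arrives: Apr 17, 2005 + 6 weeks = May 29, 2005.
Both prerequisites met — the health inspection is passed (May 22, 2005), the liquor license arrives (May 29, 2005); the later is May 29, 2005.
The soft opening is held: May 29, 2005 + 6 days = Jun 4, 2005.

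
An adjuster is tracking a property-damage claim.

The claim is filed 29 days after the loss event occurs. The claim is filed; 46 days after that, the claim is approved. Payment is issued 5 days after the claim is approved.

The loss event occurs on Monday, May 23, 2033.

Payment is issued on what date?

The loss event occurs: May 23, 2033.
The claim is filed: May 23, 2033 + 29 days = Jun 21, 2033.
The claim is approved: Jun 21, 2033 + 46 days = Aug 6, 2033.
Payment is issued: Aug 6, 2033 + 5 days = Aug 11, 2033.

Thursday, August 11, 2033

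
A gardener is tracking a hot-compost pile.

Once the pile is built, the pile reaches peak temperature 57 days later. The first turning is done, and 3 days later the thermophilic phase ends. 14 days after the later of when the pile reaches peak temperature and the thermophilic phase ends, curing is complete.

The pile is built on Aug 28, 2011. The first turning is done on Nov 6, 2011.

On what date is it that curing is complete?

The pile is built: Aug 28, 2011.
The pile reaches peak temperature: Aug 28, 2011 + 57 days = Oct 24, 2011.
The first turning is done: Nov 6, 2011.
The thermophilic phase ends: Nov 6, 2011 + 3 days = Nov 9, 2011.
Both prerequisites met — the pile reaches peak temperature (Oct 24, 2011), the thermophilic phase ends (Nov 9, 2011); the later is Nov 9, 2011.
Curing is complete: Nov 9, 2011 + 14 days = Nov 23, 2011.

Nov 23, 2011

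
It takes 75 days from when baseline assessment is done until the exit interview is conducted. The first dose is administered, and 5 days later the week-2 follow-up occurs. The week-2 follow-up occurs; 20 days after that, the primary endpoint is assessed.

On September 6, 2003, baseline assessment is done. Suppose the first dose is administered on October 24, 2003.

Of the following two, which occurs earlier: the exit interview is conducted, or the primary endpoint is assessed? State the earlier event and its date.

Baseline assessment is done: Sep 6, 2003.
The exit interview is conducted: Sep 6, 2003 + 75 days = Nov 20, 2003.
The first dose is administered: Oct 24, 2003.
The week-2 follow-up occurs: Oct 24, 2003 + 5 days = Oct 29, 2003.
The primary endpoint is assessed: Oct 29, 2003 + 20 days = Nov 18, 2003.
Comparing: the exit interview is conducted on Nov 20, 2003 vs the primary endpoint is assessed on Nov 18, 2003. Earlier: the primary endpoint is assessed.

The primary endpoint is assessed — November 18, 2003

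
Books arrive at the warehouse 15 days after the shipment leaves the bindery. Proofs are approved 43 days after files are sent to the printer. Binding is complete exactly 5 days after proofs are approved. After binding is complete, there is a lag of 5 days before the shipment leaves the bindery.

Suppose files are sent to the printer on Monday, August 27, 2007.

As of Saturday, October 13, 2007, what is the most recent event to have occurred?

Files are sent to the printer: Aug 27, 2007.
Proofs are approved: Aug 27, 2007 + 43 days = Oct 9, 2007.
Binding is complete: Oct 9, 2007 + 5 days = Oct 14, 2007.
The shipment leaves the bindery: Oct 14, 2007 + 5 days = Oct 19, 2007.
Books arrive at the warehouse: Oct 19, 2007 + 15 days = Nov 3, 2007.
Oct 13, 2007 falls between when proofs are approved (Oct 9, 2007) and when binding is complete (Oct 14, 2007).

Proofs are approved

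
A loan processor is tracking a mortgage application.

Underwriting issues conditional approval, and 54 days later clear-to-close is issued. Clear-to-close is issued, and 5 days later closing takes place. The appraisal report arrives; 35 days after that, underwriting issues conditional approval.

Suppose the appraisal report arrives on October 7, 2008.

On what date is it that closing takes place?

January 9, 2009

The appraisal report arrives: Oct 7, 2008.
Underwriting issues conditional approval: Oct 7, 2008 + 35 days = Nov 11, 2008.
Clear-to-close is issued: Nov 11, 2008 + 54 days = Jan 4, 2009.
Closing takes place: Jan 4, 2009 + 5 days = Jan 9, 2009.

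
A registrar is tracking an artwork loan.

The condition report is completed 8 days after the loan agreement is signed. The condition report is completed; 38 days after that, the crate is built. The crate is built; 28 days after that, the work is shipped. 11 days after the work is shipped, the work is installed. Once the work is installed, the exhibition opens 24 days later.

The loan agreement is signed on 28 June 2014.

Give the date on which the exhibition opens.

The loan agreement is signed: Jun 28, 2014.
The condition report is completed: Jun 28, 2014 + 8 days = Jul 6, 2014.
The crate is built: Jul 6, 2014 + 38 days = Aug 13, 2014.
The work is shipped: Aug 13, 2014 + 28 days = Sep 10, 2014.
The work is installed: Sep 10, 2014 + 11 days = Sep 21, 2014.
The exhibition opens: Sep 21, 2014 + 24 days = Oct 15, 2014.

15 October 2014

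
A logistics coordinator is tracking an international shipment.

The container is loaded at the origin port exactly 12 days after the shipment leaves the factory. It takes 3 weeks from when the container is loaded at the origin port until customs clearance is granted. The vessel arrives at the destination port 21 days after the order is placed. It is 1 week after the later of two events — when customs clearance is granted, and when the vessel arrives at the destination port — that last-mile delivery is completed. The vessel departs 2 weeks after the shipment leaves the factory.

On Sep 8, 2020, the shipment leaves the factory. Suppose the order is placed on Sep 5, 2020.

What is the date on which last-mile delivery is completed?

The shipment leaves the factory: Sep 8, 2020.
The container is loaded at the origin port: Sep 8, 2020 + 12 days = Sep 20, 2020.
Customs clearance is granted: Sep 20, 2020 + 3 weeks = Oct 11, 2020.
The order is placed: Sep 5, 2020.
The vessel arrives at the destination port: Sep 5, 2020 + 21 days = Sep 26, 2020.
Both prerequisites met — customs clearance is granted (Oct 11, 2020), the vessel arrives at the destination port (Sep 26, 2020); the later is Oct 11, 2020.
Last-mile delivery is completed: Oct 11, 2020 + 1 week = Oct 18, 2020.

Oct 18, 2020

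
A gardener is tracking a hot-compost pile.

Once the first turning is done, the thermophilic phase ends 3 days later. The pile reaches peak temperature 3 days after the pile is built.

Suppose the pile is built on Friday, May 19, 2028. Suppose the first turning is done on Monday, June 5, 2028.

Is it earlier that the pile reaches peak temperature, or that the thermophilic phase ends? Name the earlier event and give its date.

The pile reaches peak temperature — Monday, May 22, 2028

The pile is built: May 19, 2028.
The pile reaches peak temperature: May 19, 2028 + 3 days = May 22, 2028.
The first turning is done: Jun 5, 2028.
The thermophilic phase ends: Jun 5, 2028 + 3 days = Jun 8, 2028.
Comparing: the pile reaches peak temperature on May 22, 2028 vs the thermophilic phase ends on Jun 8, 2028. Earlier: the pile reaches peak temperature.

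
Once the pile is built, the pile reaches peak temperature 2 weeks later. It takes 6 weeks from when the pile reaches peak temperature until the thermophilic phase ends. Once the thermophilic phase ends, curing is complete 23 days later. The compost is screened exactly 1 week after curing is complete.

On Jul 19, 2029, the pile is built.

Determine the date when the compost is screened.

The pile is built: Jul 19, 2029.
The pile reaches peak temperature: Jul 19, 2029 + 2 weeks = Aug 2, 2029.
The thermophilic phase ends: Aug 2, 2029 + 6 weeks = Sep 13, 2029.
Curing is complete: Sep 13, 2029 + 23 days = Oct 6, 2029.
The compost is screened: Oct 6, 2029 + 1 week = Oct 13, 2029.

Oct 13, 2029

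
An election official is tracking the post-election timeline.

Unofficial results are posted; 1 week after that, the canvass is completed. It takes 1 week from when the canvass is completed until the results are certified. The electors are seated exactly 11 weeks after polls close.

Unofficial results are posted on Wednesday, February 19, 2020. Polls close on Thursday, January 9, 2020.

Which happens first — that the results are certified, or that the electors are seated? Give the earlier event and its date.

Unofficial results are posted: Feb 19, 2020.
The canvass is completed: Feb 19, 2020 + 1 week = Feb 26, 2020.
The results are certified: Feb 26, 2020 + 1 week = Mar 4, 2020.
Polls close: Jan 9, 2020.
The electors are seated: Jan 9, 2020 + 11 weeks = Mar 26, 2020.
Comparing: the results are certified on Mar 4, 2020 vs the electors are seated on Mar 26, 2020. Earlier: the results are certified.

The results are certified — Wednesday, March 4, 2020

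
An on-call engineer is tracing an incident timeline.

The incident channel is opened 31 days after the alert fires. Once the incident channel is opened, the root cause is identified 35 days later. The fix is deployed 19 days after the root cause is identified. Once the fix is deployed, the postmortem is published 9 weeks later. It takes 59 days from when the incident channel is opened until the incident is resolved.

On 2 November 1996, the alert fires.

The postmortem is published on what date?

The alert fires: Nov 2, 1996.
The incident channel is opened: Nov 2, 1996 + 31 days = Dec 3, 1996.
The root cause is identified: Dec 3, 1996 + 35 days = Jan 7, 1997.
The fix is deployed: Jan 7, 1997 + 19 days = Jan 26, 1997.
The postmortem is published: Jan 26, 1997 + 9 weeks = Mar 30, 1997.

30 March 1997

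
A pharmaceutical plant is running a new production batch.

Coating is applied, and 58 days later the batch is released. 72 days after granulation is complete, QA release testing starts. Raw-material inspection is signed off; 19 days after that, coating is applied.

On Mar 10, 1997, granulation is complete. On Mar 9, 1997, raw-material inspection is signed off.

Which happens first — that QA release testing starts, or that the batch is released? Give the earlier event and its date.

Granulation is complete: Mar 10, 1997.
QA release testing starts: Mar 10, 1997 + 72 days = May 21, 1997.
Raw-material inspection is signed off: Mar 9, 1997.
Coating is applied: Mar 9, 1997 + 19 days = Mar 28, 1997.
The batch is released: Mar 28, 1997 + 58 days = May 25, 1997.
Comparing: QA release testing starts on May 21, 1997 vs the batch is released on May 25, 1997. Earlier: QA release testing starts.

QA release testing starts — May 21, 1997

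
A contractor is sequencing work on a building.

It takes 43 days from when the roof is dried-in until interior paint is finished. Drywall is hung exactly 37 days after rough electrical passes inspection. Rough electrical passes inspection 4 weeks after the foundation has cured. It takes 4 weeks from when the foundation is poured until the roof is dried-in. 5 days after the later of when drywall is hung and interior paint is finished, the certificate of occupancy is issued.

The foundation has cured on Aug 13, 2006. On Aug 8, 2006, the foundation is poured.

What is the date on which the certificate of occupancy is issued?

The foundation has cured: Aug 13, 2006.
Rough electrical passes inspection: Aug 13, 2006 + 4 weeks = Sep 10, 2006.
Drywall is hung: Sep 10, 2006 + 37 days = Oct 17, 2006.
The foundation is poured: Aug 8, 2006.
The roof is dried-in: Aug 8, 2006 + 4 weeks = Sep 5, 2006.
Interior paint is finished: Sep 5, 2006 + 43 days = Oct 18, 2006.
Both prerequisites met — drywall is hung (Oct 17, 2006), interior paint is finished (Oct 18, 2006); the later is Oct 18, 2006.
The certificate of occupancy is issued: Oct 18, 2006 + 5 days = Oct 23, 2006.

Oct 23, 2006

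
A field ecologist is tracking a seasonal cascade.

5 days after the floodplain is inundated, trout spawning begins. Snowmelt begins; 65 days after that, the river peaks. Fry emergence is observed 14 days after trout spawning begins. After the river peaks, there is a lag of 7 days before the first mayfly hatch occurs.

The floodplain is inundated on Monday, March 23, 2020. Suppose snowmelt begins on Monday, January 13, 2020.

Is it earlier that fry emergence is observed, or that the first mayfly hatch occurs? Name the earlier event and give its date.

The first mayfly hatch occurs — Wednesday, March 25, 2020

The floodplain is inundated: Mar 23, 2020.
Trout spawning begins: Mar 23, 2020 + 5 days = Mar 28, 2020.
Fry emergence is observed: Mar 28, 2020 + 14 days = Apr 11, 2020.
Snowmelt begins: Jan 13, 2020.
The river peaks: Jan 13, 2020 + 65 days = Mar 18, 2020.
The first mayfly hatch occurs: Mar 18, 2020 + 7 days = Mar 25, 2020.
Comparing: fry emergence is observed on Apr 11, 2020 vs the first mayfly hatch occurs on Mar 25, 2020. Earlier: the first mayfly hatch occurs.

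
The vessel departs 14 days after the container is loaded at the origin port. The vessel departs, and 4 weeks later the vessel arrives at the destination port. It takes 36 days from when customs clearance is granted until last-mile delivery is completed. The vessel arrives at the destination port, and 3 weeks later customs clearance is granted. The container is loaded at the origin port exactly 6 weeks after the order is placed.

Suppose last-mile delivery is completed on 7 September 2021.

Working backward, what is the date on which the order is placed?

19 April 2021

Last-mile delivery is completed: Sep 7, 2021.
Customs clearance is granted: Sep 7, 2021 − 36 days = Aug 2, 2021.
The vessel arrives at the destination port: Aug 2, 2021 − 3 weeks = Jul 12, 2021.
The vessel departs: Jul 12, 2021 − 4 weeks = Jun 14, 2021.
The container is loaded at the origin port: Jun 14, 2021 − 14 days = May 31, 2021.
The order is placed: May 31, 2021 − 6 weeks = Apr 19, 2021.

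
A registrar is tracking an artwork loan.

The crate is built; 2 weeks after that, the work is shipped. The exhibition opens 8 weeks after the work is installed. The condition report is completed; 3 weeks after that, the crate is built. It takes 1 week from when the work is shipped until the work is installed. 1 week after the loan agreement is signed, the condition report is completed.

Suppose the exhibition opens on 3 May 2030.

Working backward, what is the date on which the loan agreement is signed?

18 January 2030

The exhibition opens: May 3, 2030.
The work is installed: May 3, 2030 − 8 weeks = Mar 8, 2030.
The work is shipped: Mar 8, 2030 − 1 week = Mar 1, 2030.
The crate is built: Mar 1, 2030 − 2 weeks = Feb 15, 2030.
The condition report is completed: Feb 15, 2030 − 3 weeks = Jan 25, 2030.
The loan agreement is signed: Jan 25, 2030 − 1 week = Jan 18, 2030.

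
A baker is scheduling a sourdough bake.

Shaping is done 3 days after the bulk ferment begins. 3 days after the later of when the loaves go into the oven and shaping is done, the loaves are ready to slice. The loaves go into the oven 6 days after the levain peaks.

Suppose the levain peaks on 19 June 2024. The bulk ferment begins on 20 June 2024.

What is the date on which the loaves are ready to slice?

28 June 2024

The levain peaks: Jun 19, 2024.
The loaves go into the oven: Jun 19, 2024 + 6 days = Jun 25, 2024.
The bulk ferment begins: Jun 20, 2024.
Shaping is done: Jun 20, 2024 + 3 days = Jun 23, 2024.
Both prerequisites met — the loaves go into the oven (Jun 25, 2024), shaping is done (Jun 23, 2024); the later is Jun 25, 2024.
The loaves are ready to slice: Jun 25, 2024 + 3 days = Jun 28, 2024.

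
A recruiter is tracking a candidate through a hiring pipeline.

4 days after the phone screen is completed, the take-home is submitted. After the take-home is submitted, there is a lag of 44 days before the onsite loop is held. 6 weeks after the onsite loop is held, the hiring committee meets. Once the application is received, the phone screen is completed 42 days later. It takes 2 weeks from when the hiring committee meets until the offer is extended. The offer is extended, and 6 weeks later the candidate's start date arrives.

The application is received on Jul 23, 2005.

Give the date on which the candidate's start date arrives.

The application is received: Jul 23, 2005.
The phone screen is completed: Jul 23, 2005 + 42 days = Sep 3, 2005.
The take-home is submitted: Sep 3, 2005 + 4 days = Sep 7, 2005.
The onsite loop is held: Sep 7, 2005 + 44 days = Oct 21, 2005.
The hiring committee meets: Oct 21, 2005 + 6 weeks = Dec 2, 2005.
The offer is extended: Dec 2, 2005 + 2 weeks = Dec 16, 2005.
The candidate's start date arrives: Dec 16, 2005 + 6 weeks = Jan 27, 2006.

Jan 27, 2006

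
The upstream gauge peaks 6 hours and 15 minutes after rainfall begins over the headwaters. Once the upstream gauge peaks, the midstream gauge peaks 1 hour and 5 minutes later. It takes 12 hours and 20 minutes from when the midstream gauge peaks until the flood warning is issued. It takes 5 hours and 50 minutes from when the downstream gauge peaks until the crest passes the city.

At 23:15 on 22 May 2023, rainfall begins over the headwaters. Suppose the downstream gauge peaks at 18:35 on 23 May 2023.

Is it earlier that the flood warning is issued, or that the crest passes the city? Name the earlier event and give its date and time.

Rainfall begins over the headwaters: 23:15 May 22, 2023.
The upstream gauge peaks: 23:15 May 22, 2023 + 6h15m = 05:30 May 23, 2023.
The midstream gauge peaks: 05:30 May 23, 2023 + 1h05m = 06:35 May 23, 2023.
The flood warning is issued: 06:35 May 23, 2023 + 12h20m = 18:55 May 23, 2023.
The downstream gauge peaks: 18:35 May 23, 2023.
The crest passes the city: 18:35 May 23, 2023 + 5h50m = 00:25 May 24, 2023.
Comparing: the flood warning is issued at 18:55 May 23, 2023 vs the crest passes the city at 00:25 May 24, 2023. Earlier: the flood warning is issued.

The flood warning is issued — 18:55 on 23 May 2023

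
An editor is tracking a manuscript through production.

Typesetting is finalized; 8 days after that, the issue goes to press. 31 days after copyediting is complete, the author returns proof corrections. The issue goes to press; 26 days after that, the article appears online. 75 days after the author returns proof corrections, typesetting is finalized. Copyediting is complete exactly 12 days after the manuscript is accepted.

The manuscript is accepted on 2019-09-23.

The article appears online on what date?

The manuscript is accepted: Sep 23, 2019.
Copyediting is complete: Sep 23, 2019 + 12 days = Oct 5, 2019.
The author returns proof corrections: Oct 5, 2019 + 31 days = Nov 5, 2019.
Typesetting is finalized: Nov 5, 2019 + 75 days = Jan 19, 2020.
The issue goes to press: Jan 19, 2020 + 8 days = Jan 27, 2020.
The article appears online: Jan 27, 2020 + 26 days = Feb 22, 2020.

2020-02-22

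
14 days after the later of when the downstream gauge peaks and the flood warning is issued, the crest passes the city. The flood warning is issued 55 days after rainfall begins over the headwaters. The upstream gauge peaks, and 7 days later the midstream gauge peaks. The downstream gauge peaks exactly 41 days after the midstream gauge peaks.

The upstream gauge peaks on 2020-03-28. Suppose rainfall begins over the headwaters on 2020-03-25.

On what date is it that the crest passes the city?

2020-06-02

The upstream gauge peaks: Mar 28, 2020.
The midstream gauge peaks: Mar 28, 2020 + 7 days = Apr 4, 2020.
The downstream gauge peaks: Apr 4, 2020 + 41 days = May 15, 2020.
Rainfall begins over the headwaters: Mar 25, 2020.
The flood warning is issued: Mar 25, 2020 + 55 days = May 19, 2020.
Both prerequisites met — the downstream gauge peaks (May 15, 2020), the flood warning is issued (May 19, 2020); the later is May 19, 2020.
The crest passes the city: May 19, 2020 + 14 days = Jun 2, 2020.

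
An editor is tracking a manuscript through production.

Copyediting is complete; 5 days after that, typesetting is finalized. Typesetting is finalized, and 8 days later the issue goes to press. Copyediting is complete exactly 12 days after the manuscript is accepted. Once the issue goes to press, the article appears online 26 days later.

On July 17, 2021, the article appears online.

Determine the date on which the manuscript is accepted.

May 27, 2021

The article appears online: Jul 17, 2021.
The issue goes to press: Jul 17, 2021 − 26 days = Jun 21, 2021.
Typesetting is finalized: Jun 21, 2021 − 8 days = Jun 13, 2021.
Copyediting is complete: Jun 13, 2021 − 5 days = Jun 8, 2021.
The manuscript is accepted: Jun 8, 2021 − 12 days = May 27, 2021.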